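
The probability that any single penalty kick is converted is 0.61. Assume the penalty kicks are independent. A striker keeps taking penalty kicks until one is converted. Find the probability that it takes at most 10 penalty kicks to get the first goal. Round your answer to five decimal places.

0.99992

Y = number of penalty kicks to the first success; geometric, p = 0.61.
P(Y ≤ 10) = 1 − (1−p)^10 = 1 − 0.0000814 = 0.9999186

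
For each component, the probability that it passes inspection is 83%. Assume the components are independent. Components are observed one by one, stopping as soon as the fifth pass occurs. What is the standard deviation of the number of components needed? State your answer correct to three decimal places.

1.111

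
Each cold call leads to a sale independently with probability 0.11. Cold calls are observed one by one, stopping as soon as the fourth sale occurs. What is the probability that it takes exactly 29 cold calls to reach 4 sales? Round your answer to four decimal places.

Y = trial on which the fourth success occurs; negative binomial, r=4, p=0.11.
P(Y=29) = C(28,3) · p^4 · (1−p)^25
= 3276 · 0.00014641 · 0.054294 = 0.026041

0.0260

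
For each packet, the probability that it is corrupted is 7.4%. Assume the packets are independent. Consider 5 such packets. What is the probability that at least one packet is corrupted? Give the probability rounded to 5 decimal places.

0.31914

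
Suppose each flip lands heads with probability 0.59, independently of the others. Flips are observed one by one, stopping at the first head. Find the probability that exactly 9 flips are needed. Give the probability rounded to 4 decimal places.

0.0005

Geometric (trials to first success), p = 0.59.
P(Y = 9) = (1−p)^8 · p = 0.00079849 · 0.59 = 0.000471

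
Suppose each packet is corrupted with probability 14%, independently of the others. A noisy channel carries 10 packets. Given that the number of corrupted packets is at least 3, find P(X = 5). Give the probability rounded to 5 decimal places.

0.04126

X ~ Binomial(10, 0.14). Want P(X=5 | X≥3) = P(X=5) / P(X≥3).
P(X=5) = C(10,5)·0.14^5·0.86^5 = 0.0063758
P(X≥3) = 1 − 0.2213016 − 0.3602584 − 0.2639102 = 0.1545298
Ratio = 0.0063758 / 0.1545298 = 0.0412592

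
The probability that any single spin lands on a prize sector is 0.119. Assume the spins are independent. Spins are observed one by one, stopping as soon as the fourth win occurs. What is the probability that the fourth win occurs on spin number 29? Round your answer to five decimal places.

0.02766

Y = trial on which the fourth success occurs; negative binomial, r=4, p=0.119.
P(Y=29) = C(28,3) · p^4 · (1−p)^25
= 3276 · 0.00020053 · 0.042111 = 0.0276649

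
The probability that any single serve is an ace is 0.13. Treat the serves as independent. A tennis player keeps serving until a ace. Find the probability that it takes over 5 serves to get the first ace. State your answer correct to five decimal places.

0.49842

Y = number of serves to the first success; geometric, p = 0.13.
P(Y > 5) = P(first 5 all fail) = (1−p)^5 = 0.4984209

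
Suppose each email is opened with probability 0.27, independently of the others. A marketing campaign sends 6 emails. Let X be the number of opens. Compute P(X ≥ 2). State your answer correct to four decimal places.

0.5128

X ~ Binomial(6, 0.27); P(X ≥ 2) = Σ C(6,k) p^k (1−p)^(6−k) over k:
  k=2: C(6,2)·0.27^2·0.73^4 = 0.310535
  k=3: C(6,3)·0.27^3·0.73^3 = 0.153140
  k=4: C(6,4)·0.27^4·0.73^2 = 0.042481
  k=5: C(6,5)·0.27^5·0.73^1 = 0.006285
  k=6: C(6,6)·0.27^6·0.73^0 = 0.000387
Total = 0.512828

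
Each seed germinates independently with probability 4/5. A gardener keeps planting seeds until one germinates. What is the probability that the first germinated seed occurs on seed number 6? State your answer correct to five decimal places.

Geometric (trials to first success), p = 0.80.
P(Y = 6) = (1−p)^5 · p = 0.00032 · 0.80 = 0.0002560

0.00026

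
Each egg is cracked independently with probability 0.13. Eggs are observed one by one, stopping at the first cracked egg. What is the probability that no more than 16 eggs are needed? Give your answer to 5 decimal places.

Y = number of eggs to the first success; geometric, p = 0.13.
P(Y ≤ 16) = 1 − (1−p)^16 = 1 − 0.1077229 = 0.8922771

0.89228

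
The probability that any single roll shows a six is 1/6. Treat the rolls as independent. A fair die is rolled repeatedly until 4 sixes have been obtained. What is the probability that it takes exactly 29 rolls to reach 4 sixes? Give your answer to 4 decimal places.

Y = trial on which the fourth success occurs; negative binomial, r=4, p=0.166667.
P(Y=29) = C(28,3) · p^4 · (1−p)^25
= 3276 · 0.0007716 · 0.010483 = 0.026498

0.0265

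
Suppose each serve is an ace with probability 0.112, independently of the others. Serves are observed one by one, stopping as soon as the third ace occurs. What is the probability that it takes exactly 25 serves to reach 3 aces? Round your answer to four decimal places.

0.0284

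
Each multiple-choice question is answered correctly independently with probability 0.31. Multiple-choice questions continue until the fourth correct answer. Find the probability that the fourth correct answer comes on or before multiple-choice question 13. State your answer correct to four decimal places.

Finishing within 13 multiple-choice questions ⇔ at least 4 successes in the first 13. With X ~ Binomial(13, 0.31), P(Y ≤ 13) = 1 − P(X ≤ 3).
  k=0: C(13,0)·0.31^0·0.69^13 = 0.008036
  k=1: C(13,1)·0.31^1·0.69^12 = 0.046935
  k=2: C(13,2)·0.31^2·0.69^11 = 0.126520
  k=3: C(13,3)·0.31^3·0.69^10 = 0.208421
1 − 0.389912 = 0.610088

0.6101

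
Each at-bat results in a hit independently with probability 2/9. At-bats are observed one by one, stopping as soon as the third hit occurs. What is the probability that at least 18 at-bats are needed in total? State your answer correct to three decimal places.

0.237

Needing more than 17 at-bats ⇔ fewer than 3 successes in the first 17. With X ~ Binomial(17, 0.222222), P(Y > 17) = P(X ≤ 2).
  k=0: C(17,0)·0.222222^0·0.777778^17 = 0.01395
  k=1: C(17,1)·0.222222^1·0.777778^16 = 0.06775
  k=2: C(17,2)·0.222222^2·0.777778^15 = 0.15486
P(X ≤ 2) = 0.23656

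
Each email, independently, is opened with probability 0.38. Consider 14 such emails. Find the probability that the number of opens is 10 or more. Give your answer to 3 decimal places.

0.012

X ~ Binomial(14, 0.38); P(X ≥ 10) = Σ C(14,k) p^k (1−p)^(14−k) over k:
  k=10: C(14,10)·0.38^10·0.62^4 = 0.00929
  k=11: C(14,11)·0.38^11·0.62^3 = 0.00207
  k=12: C(14,12)·0.38^12·0.62^2 = 0.00032
  k=13: C(14,13)·0.38^13·0.62^1 = 0.00003
  k=14: C(14,14)·0.38^14·0.62^0 = 0.00000
Total = 0.01170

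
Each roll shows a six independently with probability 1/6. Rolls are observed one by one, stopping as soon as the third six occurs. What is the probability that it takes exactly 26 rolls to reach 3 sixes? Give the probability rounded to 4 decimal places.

0.0210

Y = trial on which the third success occurs; negative binomial, r=3, p=0.166667.
P(Y=26) = C(25,2) · p^3 · (1−p)^23
= 300 · 0.0046296 · 0.015095 = 0.020965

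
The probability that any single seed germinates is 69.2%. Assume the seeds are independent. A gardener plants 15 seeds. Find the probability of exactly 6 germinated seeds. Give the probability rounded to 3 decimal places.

0.014

X ~ Binomial(n=15, p=0.692).
P(X=6) = C(15,6) · p^6 · (1−p)^9
= 5005 · 0.10981 · 2.4943e-05 = 0.01371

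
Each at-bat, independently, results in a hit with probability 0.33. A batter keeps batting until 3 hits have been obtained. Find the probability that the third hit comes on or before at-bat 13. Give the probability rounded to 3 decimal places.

Finishing within 13 at-bats ⇔ at least 3 successes in the first 13. With X ~ Binomial(13, 0.33), P(Y ≤ 13) = 1 − P(X ≤ 2).
  k=0: C(13,0)·0.33^0·0.67^13 = 0.00548
  k=1: C(13,1)·0.33^1·0.67^12 = 0.03510
  k=2: C(13,2)·0.33^2·0.67^11 = 0.10374
1 − 0.14433 = 0.85567

0.856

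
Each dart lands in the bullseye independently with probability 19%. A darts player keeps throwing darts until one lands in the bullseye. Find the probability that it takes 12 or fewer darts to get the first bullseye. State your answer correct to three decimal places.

Y = number of darts to the first success; geometric, p = 0.19.
P(Y ≤ 12) = 1 − (1−p)^12 = 1 − 0.07977 = 0.92023

0.920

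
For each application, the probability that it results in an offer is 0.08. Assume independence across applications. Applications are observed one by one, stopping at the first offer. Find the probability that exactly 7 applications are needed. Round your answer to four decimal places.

0.0485

Geometric (trials to first success), p = 0.08.
P(Y = 7) = (1−p)^6 · p = 0.60636 · 0.08 = 0.048508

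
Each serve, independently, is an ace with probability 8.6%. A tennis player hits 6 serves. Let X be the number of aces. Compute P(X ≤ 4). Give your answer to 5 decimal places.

X ~ Binomial(6, 0.086); P(X ≤ 4) = Σ C(6,k) p^k (1−p)^(6−k) over k:
  k=0: C(6,0)·0.086^0·0.914^6 = 0.5830116
  k=1: C(6,1)·0.086^1·0.914^5 = 0.3291400
  k=2: C(6,2)·0.086^2·0.914^4 = 0.0774235
  k=3: C(6,3)·0.086^3·0.914^3 = 0.0097132
  k=4: C(6,4)·0.086^4·0.914^2 = 0.0006855
Total = 0.9999738

0.99997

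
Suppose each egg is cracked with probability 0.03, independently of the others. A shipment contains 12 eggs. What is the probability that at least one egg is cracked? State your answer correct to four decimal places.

0.3062

P(at least one) = 1 − P(none) = 1 − (1 − 0.03)^12
= 1 − 0.693842 = 0.306158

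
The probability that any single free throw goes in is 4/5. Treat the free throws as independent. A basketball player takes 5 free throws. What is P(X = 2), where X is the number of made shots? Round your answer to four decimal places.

X ~ Binomial(n=5, p=0.80).
P(X=2) = C(5,2) · p^2 · (1−p)^3
= 10 · 0.64 · 0.008 = 0.051200

0.0512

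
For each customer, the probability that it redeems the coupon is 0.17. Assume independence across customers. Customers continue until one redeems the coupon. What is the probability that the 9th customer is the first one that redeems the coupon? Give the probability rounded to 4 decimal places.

0.0383

Geometric (trials to first success), p = 0.17.
P(Y = 9) = (1−p)^8 · p = 0.22523 · 0.17 = 0.038289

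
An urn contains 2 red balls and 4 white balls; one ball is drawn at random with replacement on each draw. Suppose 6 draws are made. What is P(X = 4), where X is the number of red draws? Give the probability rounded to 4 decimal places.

X ~ Binomial(n=6, p=0.333333).
P(X=4) = C(6,4) · p^4 · (1−p)^2
= 15 · 0.012346 · 0.44444 = 0.082305

0.0823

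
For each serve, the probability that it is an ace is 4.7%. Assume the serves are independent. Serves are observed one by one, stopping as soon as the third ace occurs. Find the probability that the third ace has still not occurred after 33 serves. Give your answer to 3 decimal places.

0.799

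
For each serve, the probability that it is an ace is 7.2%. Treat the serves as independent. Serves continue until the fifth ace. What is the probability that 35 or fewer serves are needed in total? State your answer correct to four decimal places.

Finishing within 35 serves ⇔ at least 5 successes in the first 35. With X ~ Binomial(35, 0.072), P(Y ≤ 35) = 1 − P(X ≤ 4).
  k=0: C(35,0)·0.072^0·0.928^35 = 0.073144
  k=1: C(35,1)·0.072^1·0.928^34 = 0.198624
  k=2: C(35,2)·0.072^2·0.928^33 = 0.261978
  k=3: C(35,3)·0.072^3·0.928^32 = 0.223585
  k=4: C(35,4)·0.072^4·0.928^31 = 0.138777
1 − 0.896108 = 0.103892

0.1039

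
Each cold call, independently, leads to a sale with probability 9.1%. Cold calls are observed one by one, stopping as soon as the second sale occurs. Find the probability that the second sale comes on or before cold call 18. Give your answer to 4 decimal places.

Finishing within 18 cold calls ⇔ at least 2 successes in the first 18. With X ~ Binomial(18, 0.091), P(Y ≤ 18) = 1 − P(X ≤ 1).
  k=0: C(18,0)·0.091^0·0.909^18 = 0.179535
  k=1: C(18,1)·0.091^1·0.909^17 = 0.323519
1 − 0.503054 = 0.496946

0.4969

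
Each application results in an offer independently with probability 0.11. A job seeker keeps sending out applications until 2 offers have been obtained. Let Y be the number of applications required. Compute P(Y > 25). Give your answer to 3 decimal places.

Needing more than 25 applications ⇔ fewer than 2 successes in the first 25. With X ~ Binomial(25, 0.11), P(Y > 25) = P(X ≤ 1).
  k=0: C(25,0)·0.11^0·0.89^25 = 0.05429
  k=1: C(25,1)·0.11^1·0.89^24 = 0.16776
P(X ≤ 1) = 0.22206

0.222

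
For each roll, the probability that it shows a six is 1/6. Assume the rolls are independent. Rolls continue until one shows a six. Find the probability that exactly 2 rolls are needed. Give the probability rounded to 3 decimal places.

Geometric (trials to first success), p = 0.166667.
P(Y = 2) = (1−p)^1 · p = 0.83333 · 0.166667 = 0.13889

0.139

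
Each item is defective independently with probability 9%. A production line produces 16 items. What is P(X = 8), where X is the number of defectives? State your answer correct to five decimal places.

0.00003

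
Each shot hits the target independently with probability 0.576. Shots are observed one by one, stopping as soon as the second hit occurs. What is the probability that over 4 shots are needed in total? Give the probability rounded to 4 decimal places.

0.2079

Needing more than 4 shots ⇔ fewer than 2 successes in the first 4. With X ~ Binomial(4, 0.576), P(Y > 4) = P(X ≤ 1).
  k=0: C(4,0)·0.576^0·0.424^4 = 0.032319
  k=1: C(4,1)·0.576^1·0.424^3 = 0.175622
P(X ≤ 1) = 0.207942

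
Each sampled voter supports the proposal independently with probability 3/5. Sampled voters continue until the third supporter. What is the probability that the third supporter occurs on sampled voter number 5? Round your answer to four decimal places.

Y = trial on which the third success occurs; negative binomial, r=3, p=0.60.
P(Y=5) = C(4,2) · p^3 · (1−p)^2
= 6 · 0.216 · 0.16 = 0.207360

0.2074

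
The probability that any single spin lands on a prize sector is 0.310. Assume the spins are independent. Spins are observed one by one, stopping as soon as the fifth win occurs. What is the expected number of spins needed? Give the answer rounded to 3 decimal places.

16.129

Y = total spins until the fifth success; negative binomial with r=5, p=0.31.
E[Y] = r / p = 5 / 0.31 = 16.12903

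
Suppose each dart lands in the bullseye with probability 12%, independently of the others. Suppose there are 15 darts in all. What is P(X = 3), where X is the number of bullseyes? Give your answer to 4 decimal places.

X ~ Binomial(n=15, p=0.12).
P(X=3) = C(15,3) · p^3 · (1−p)^12
= 455 · 0.001728 · 0.21567 = 0.169569

0.1696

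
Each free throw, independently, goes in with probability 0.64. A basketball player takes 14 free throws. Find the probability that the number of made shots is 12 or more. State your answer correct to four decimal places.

X ~ Binomial(14, 0.64); P(X ≥ 12) = Σ C(14,k) p^k (1−p)^(14−k) over k:
  k=12: C(14,12)·0.64^12·0.36^2 = 0.055694
  k=13: C(14,13)·0.64^13·0.36^1 = 0.015232
  k=14: C(14,14)·0.64^14·0.36^0 = 0.001934
Total = 0.072860

0.0729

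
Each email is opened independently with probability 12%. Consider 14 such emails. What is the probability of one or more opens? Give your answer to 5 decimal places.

P(at least one) = 1 − P(none) = 1 − (1 − 0.12)^14
= 1 − 0.1670157 = 0.8329843

0.83298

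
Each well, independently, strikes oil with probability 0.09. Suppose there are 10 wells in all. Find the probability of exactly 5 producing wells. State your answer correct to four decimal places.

X ~ Binomial(n=10, p=0.09).
P(X=5) = C(10,5) · p^5 · (1−p)^5
= 252 · 5.9049e-06 · 0.62403 = 0.000929

0.0009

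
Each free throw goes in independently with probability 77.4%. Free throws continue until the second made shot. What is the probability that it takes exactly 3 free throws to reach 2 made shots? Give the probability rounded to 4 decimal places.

0.2708

Y = trial on which the second success occurs; negative binomial, r=2, p=0.774.
P(Y=3) = C(2,1) · p^2 · (1−p)^1
= 2 · 0.59908 · 0.226 = 0.270782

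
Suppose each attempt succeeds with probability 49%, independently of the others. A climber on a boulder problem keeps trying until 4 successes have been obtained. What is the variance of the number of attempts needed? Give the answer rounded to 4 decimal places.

8.4965

Y = total attempts until the fourth success; negative binomial with r=4, p=0.49.
Var(Y) = r(1−p)/p² = 4·0.51 / 0.49² = 8.496460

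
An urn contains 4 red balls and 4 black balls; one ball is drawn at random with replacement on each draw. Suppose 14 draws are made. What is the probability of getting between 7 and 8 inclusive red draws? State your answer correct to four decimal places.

0.3928

X ~ Binomial(14, 0.50); P(7 ≤ X ≤ 8) = Σ C(14,k) p^k (1−p)^(14−k) over k:
  k=7: C(14,7)·0.50^7·0.50^7 = 0.209473
  k=8: C(14,8)·0.50^8·0.50^6 = 0.183289
Total = 0.392761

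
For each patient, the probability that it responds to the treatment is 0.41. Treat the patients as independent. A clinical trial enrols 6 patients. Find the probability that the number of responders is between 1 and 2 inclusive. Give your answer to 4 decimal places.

X ~ Binomial(6, 0.41); P(1 ≤ X ≤ 2) = Σ C(6,k) p^k (1−p)^(6−k) over k:
  k=1: C(6,1)·0.41^1·0.59^5 = 0.175871
  k=2: C(6,2)·0.41^2·0.59^4 = 0.305539
Total = 0.481411

0.4814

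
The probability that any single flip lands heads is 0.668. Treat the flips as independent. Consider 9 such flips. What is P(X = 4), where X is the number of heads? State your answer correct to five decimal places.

X ~ Binomial(n=9, p=0.668).
P(X=4) = C(9,4) · p^4 · (1−p)^5
= 126 · 0.19912 · 0.0040336 = 0.1011968

0.10120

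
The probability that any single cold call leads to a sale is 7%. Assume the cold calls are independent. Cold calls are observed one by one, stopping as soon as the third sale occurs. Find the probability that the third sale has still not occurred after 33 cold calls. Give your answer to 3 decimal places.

0.590

Needing more than 33 cold calls ⇔ fewer than 3 successes in the first 33. With X ~ Binomial(33, 0.07), P(Y > 33) = P(X ≤ 2).
  k=0: C(33,0)·0.07^0·0.93^33 = 0.09119
  k=1: C(33,1)·0.07^1·0.93^32 = 0.22650
  k=2: C(33,2)·0.07^2·0.93^31 = 0.27277
P(X ≤ 2) = 0.59046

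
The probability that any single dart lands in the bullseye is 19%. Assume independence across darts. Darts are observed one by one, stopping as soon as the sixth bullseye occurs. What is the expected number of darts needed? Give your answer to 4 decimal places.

31.5789

Y = total darts until the sixth success; negative binomial with r=6, p=0.19.
E[Y] = r / p = 6 / 0.19 = 31.578947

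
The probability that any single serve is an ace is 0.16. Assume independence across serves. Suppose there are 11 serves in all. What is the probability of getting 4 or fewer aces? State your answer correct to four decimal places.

X ~ Binomial(11, 0.16); P(X ≤ 4) = Σ C(11,k) p^k (1−p)^(11−k) over k:
  k=0: C(11,0)·0.16^0·0.84^11 = 0.146917
  k=1: C(11,1)·0.16^1·0.84^10 = 0.307826
  k=2: C(11,2)·0.16^2·0.84^9 = 0.293168
  k=3: C(11,3)·0.16^3·0.84^8 = 0.167524
  k=4: C(11,4)·0.16^4·0.84^7 = 0.063819
Total = 0.979254

0.9793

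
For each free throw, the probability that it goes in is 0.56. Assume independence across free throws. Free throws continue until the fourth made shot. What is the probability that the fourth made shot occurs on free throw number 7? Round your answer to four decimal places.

0.1675

Y = trial on which the fourth success occurs; negative binomial, r=4, p=0.56.
P(Y=7) = C(6,3) · p^4 · (1−p)^3
= 20 · 0.098345 · 0.085184 = 0.167548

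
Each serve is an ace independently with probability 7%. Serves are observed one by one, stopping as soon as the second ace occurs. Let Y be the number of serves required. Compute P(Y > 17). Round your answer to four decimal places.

0.6638

Needing more than 17 serves ⇔ fewer than 2 successes in the first 17. With X ~ Binomial(17, 0.07), P(Y > 17) = P(X ≤ 1).
  k=0: C(17,0)·0.07^0·0.93^17 = 0.291213
  k=1: C(17,1)·0.07^1·0.93^16 = 0.372627
P(X ≤ 1) = 0.663839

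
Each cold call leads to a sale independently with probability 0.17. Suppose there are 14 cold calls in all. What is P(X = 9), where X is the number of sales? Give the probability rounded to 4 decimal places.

0.0001

X ~ Binomial(n=14, p=0.17).
P(X=9) = C(14,9) · p^9 · (1−p)^5
= 2002 · 1.1859e-07 · 0.3939 = 0.000094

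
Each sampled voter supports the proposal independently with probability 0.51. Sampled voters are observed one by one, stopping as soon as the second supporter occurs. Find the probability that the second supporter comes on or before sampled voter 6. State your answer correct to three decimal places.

0.900

Finishing within 6 sampled voters ⇔ at least 2 successes in the first 6. With X ~ Binomial(6, 0.51), P(Y ≤ 6) = 1 − P(X ≤ 1).
  k=0: C(6,0)·0.51^0·0.49^6 = 0.01384
  k=1: C(6,1)·0.51^1·0.49^5 = 0.08644
1 − 0.10028 = 0.89972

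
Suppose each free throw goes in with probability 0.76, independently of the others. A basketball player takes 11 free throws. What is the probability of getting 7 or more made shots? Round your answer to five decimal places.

0.90079

X ~ Binomial(11, 0.76); P(X ≥ 7) = Σ C(11,k) p^k (1−p)^(11−k) over k:
  k=7: C(11,7)·0.76^7·0.24^4 = 0.1603445
  k=8: C(11,8)·0.76^8·0.24^3 = 0.2538788
  k=9: C(11,9)·0.76^9·0.24^2 = 0.2679832
  k=10: C(11,10)·0.76^10·0.24^1 = 0.1697227
  k=11: C(11,11)·0.76^11·0.24^0 = 0.0488596
Total = 0.9007887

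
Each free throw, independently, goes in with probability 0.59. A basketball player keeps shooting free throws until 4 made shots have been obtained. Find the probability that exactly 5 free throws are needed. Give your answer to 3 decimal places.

Y = trial on which the fourth success occurs; negative binomial, r=4, p=0.59.
P(Y=5) = C(4,3) · p^4 · (1−p)^1
= 4 · 0.12117 · 0.41 = 0.19872

0.199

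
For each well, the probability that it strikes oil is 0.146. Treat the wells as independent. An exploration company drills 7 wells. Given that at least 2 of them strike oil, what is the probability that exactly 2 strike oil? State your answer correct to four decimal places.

X ~ Binomial(7, 0.146). Want P(X=2 | X≥2) = P(X=2) / P(X≥2).
P(X=2) = C(7,2)·0.146^2·0.854^5 = 0.203336
P(X≥2) = 1 − 0.331288 − 0.396459 = 0.272254
Ratio = 0.203336 / 0.272254 = 0.746863

0.7469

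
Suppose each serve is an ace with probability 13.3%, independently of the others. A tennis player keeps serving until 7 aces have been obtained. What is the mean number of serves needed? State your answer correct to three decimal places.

Y = total serves until the seventh success; negative binomial with r=7, p=0.133.
E[Y] = r / p = 7 / 0.133 = 52.63158

52.632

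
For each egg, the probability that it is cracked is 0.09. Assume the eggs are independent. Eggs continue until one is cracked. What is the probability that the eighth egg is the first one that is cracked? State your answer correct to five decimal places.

0.04651

Geometric (trials to first success), p = 0.09.
P(Y = 8) = (1−p)^7 · p = 0.51676 · 0.09 = 0.0465085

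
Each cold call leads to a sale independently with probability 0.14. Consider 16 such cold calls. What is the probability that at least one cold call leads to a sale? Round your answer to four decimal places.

0.9105

P(at least one) = 1 − P(none) = 1 − (1 − 0.14)^16
= 1 − 0.089531 = 0.910469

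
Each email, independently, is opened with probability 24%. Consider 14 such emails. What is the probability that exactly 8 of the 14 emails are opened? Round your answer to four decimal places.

0.0064

X ~ Binomial(n=14, p=0.24).
P(X=8) = C(14,8) · p^8 · (1−p)^6
= 3003 · 1.1008e-05 · 0.1927 = 0.006370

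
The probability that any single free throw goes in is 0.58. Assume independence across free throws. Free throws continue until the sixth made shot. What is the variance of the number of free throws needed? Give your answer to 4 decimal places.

Y = total free throws until the sixth success; negative binomial with r=6, p=0.58.
Var(Y) = r(1−p)/p² = 6·0.42 / 0.58² = 7.491082

7.4911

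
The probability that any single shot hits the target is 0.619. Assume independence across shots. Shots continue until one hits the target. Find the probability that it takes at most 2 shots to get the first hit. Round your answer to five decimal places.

Y = number of shots to the first success; geometric, p = 0.619.
P(Y ≤ 2) = 1 − (1−p)^2 = 1 − 0.1451610 = 0.8548390

0.85484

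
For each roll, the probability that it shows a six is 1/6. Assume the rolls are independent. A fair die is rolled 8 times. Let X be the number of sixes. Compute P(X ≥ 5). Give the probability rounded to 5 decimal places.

0.00461

X ~ Binomial(8, 0.166667); P(X ≥ 5) = Σ C(8,k) p^k (1−p)^(8−k) over k:
  k=5: C(8,5)·0.166667^5·0.833333^3 = 0.0041676
  k=6: C(8,6)·0.166667^6·0.833333^2 = 0.0004168
  k=7: C(8,7)·0.166667^7·0.833333^1 = 0.0000238
  k=8: C(8,8)·0.166667^8·0.833333^0 = 0.0000006
Total = 0.0046088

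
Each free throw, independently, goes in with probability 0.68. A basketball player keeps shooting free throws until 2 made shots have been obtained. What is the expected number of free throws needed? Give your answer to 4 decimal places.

2.9412

Y = total free throws until the second success; negative binomial with r=2, p=0.68.
E[Y] = r / p = 2 / 0.68 = 2.941176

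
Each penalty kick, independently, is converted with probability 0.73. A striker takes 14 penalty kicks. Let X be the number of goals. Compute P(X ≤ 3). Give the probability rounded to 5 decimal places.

0.00009

X ~ Binomial(14, 0.73); P(X ≤ 3) = Σ C(14,k) p^k (1−p)^(14−k) over k:
  k=0: C(14,0)·0.73^0·0.27^14 = 0.0000000
  k=1: C(14,1)·0.73^1·0.27^13 = 0.0000004
  k=2: C(14,2)·0.73^2·0.27^12 = 0.0000073
  k=3: C(14,3)·0.73^3·0.27^11 = 0.0000787
Total = 0.0000864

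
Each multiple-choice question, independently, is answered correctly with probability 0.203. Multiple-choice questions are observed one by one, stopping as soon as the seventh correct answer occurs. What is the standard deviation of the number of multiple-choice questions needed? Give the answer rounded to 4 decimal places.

11.6354

Y = total multiple-choice questions until the seventh success; negative binomial with r=7, p=0.203.
SD(Y) = √[r(1−p)/p²] = √(135.383047) = 11.635422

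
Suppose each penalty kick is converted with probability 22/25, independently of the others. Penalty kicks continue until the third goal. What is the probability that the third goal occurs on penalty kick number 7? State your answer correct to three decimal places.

0.002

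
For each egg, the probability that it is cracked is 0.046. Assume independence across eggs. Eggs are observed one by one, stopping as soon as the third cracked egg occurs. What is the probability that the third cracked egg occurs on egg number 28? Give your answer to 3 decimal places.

Y = trial on which the third success occurs; negative binomial, r=3, p=0.046.
P(Y=28) = C(27,2) · p^3 · (1−p)^25
= 351 · 9.7336e-05 · 0.30811 = 0.01053

0.011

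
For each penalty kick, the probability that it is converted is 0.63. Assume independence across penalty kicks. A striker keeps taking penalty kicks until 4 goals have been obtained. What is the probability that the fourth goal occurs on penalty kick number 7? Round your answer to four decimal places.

0.1596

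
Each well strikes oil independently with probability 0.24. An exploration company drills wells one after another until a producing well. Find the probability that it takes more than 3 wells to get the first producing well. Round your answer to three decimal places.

0.439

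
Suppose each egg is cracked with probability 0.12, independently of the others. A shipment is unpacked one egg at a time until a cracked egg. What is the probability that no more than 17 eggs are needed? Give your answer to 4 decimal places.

0.8862

Y = number of eggs to the first success; geometric, p = 0.12.
P(Y ≤ 17) = 1 − (1−p)^17 = 1 − 0.113817 = 0.886183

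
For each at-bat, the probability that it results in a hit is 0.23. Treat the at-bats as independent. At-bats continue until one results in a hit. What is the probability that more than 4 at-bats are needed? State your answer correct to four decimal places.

0.3515

Y = number of at-bats to the first success; geometric, p = 0.23.
P(Y > 4) = P(first 4 all fail) = (1−p)^4 = 0.351530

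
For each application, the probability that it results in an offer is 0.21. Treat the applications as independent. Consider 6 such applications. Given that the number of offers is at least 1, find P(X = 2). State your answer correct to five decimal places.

0.34040

X ~ Binomial(6, 0.21). Want P(X=2 | X≥1) = P(X=2) / P(X≥1).
P(X=2) = C(6,2)·0.21^2·0.79^4 = 0.2576548
P(X≥1) = 1 − 0.2430875 = 0.7569125
Ratio = 0.2576548 / 0.7569125 = 0.3404023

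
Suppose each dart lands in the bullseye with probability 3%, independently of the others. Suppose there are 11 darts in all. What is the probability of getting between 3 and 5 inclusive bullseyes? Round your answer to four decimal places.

X ~ Binomial(11, 0.03); P(3 ≤ X ≤ 5) = Σ C(11,k) p^k (1−p)^(11−k) over k:
  k=3: C(11,3)·0.03^3·0.97^8 = 0.003492
  k=4: C(11,4)·0.03^4·0.97^7 = 0.000216
  k=5: C(11,5)·0.03^5·0.97^6 = 0.000009
Total = 0.003717

0.0037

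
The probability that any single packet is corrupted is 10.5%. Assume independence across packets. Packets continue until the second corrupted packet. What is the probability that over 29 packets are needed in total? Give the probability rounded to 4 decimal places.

0.1764

Needing more than 29 packets ⇔ fewer than 2 successes in the first 29. With X ~ Binomial(29, 0.105), P(Y > 29) = P(X ≤ 1).
  k=0: C(29,0)·0.105^0·0.895^29 = 0.040074
  k=1: C(29,1)·0.105^1·0.895^28 = 0.136343
P(X ≤ 1) = 0.176417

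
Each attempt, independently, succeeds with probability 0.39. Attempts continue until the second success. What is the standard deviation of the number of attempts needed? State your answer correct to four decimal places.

Y = total attempts until the second success; negative binomial with r=2, p=0.39.
SD(Y) = √[r(1−p)/p²] = √(8.021039) = 2.832144

2.8321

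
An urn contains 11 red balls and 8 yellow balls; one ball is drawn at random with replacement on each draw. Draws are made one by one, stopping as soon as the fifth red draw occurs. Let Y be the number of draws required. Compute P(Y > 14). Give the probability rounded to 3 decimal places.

Needing more than 14 draws ⇔ fewer than 5 successes in the first 14. With X ~ Binomial(14, 0.578947), P(Y > 14) = P(X ≤ 4).
  k=0: C(14,0)·0.578947^0·0.421053^14 = 0.00001
  k=1: C(14,1)·0.578947^1·0.421053^13 = 0.00011
  k=2: C(14,2)·0.578947^2·0.421053^12 = 0.00095
  k=3: C(14,3)·0.578947^3·0.421053^11 = 0.00521
  k=4: C(14,4)·0.578947^4·0.421053^10 = 0.01969
P(X ≤ 4) = 0.02596

0.026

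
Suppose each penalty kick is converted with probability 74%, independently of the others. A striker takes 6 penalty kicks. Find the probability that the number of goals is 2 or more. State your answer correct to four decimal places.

X ~ Binomial(6, 0.74); P(X ≥ 2) = Σ C(6,k) p^k (1−p)^(6−k) over k:
  k=2: C(6,2)·0.74^2·0.26^4 = 0.037536
  k=3: C(6,3)·0.74^3·0.26^3 = 0.142444
  k=4: C(6,4)·0.74^4·0.26^2 = 0.304064
  k=5: C(6,5)·0.74^5·0.26^1 = 0.346165
  k=6: C(6,6)·0.74^6·0.26^0 = 0.164206
Total = 0.994416

0.9944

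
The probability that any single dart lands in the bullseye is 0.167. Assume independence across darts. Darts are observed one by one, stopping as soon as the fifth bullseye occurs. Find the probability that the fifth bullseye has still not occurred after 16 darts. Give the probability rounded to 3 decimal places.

0.886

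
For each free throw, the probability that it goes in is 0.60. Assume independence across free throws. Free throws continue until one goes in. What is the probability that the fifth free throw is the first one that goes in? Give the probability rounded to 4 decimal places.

Geometric (trials to first success), p = 0.60.
P(Y = 5) = (1−p)^4 · p = 0.0256 · 0.60 = 0.015360

0.0154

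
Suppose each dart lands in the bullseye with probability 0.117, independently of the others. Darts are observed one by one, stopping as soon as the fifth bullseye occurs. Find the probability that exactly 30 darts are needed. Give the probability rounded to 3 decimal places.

Y = trial on which the fifth success occurs; negative binomial, r=5, p=0.117.
P(Y=30) = C(29,4) · p^5 · (1−p)^25
= 23751 · 2.1924e-05 · 0.044567 = 0.02321

0.023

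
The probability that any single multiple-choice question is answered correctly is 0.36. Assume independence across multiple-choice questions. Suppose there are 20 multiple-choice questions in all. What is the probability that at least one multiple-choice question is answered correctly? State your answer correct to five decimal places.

0.99987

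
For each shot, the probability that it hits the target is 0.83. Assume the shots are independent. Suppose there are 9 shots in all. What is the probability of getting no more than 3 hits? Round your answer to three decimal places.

X ~ Binomial(9, 0.83); P(X ≤ 3) = Σ C(9,k) p^k (1−p)^(9−k) over k:
  k=0: C(9,0)·0.83^0·0.17^9 = 0.00000
  k=1: C(9,1)·0.83^1·0.17^8 = 0.00001
  k=2: C(9,2)·0.83^2·0.17^7 = 0.00010
  k=3: C(9,3)·0.83^3·0.17^6 = 0.00116
Total = 0.00127

0.001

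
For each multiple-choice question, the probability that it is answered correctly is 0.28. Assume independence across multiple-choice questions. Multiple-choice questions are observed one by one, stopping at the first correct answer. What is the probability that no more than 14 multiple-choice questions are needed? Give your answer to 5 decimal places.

0.98994

Y = number of multiple-choice questions to the first success; geometric, p = 0.28.
P(Y ≤ 14) = 1 − (1−p)^14 = 1 − 0.0100613 = 0.9899387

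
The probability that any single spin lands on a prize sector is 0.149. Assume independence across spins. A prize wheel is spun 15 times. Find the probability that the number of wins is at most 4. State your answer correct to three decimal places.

X ~ Binomial(15, 0.149); P(X ≤ 4) = Σ C(15,k) p^k (1−p)^(15−k) over k:
  k=0: C(15,0)·0.149^0·0.851^15 = 0.08891
  k=1: C(15,1)·0.149^1·0.851^14 = 0.23350
  k=2: C(15,2)·0.149^2·0.851^13 = 0.28618
  k=3: C(15,3)·0.149^3·0.851^12 = 0.21713
  k=4: C(15,4)·0.149^4·0.851^11 = 0.11405
Total = 0.93978

0.940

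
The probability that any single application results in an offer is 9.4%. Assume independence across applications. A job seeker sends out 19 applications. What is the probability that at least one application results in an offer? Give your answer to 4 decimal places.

P(at least one) = 1 − P(none) = 1 − (1 − 0.094)^19
= 1 − 0.153262 = 0.846738

0.8467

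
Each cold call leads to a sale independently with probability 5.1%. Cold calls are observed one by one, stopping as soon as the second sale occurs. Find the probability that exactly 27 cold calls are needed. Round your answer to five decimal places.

0.01827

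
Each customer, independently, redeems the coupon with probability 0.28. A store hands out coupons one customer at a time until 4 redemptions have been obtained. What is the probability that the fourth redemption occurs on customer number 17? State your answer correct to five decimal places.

0.04810

Y = trial on which the fourth success occurs; negative binomial, r=4, p=0.28.
P(Y=17) = C(16,3) · p^4 · (1−p)^13
= 560 · 0.0061466 · 0.013974 = 0.0480997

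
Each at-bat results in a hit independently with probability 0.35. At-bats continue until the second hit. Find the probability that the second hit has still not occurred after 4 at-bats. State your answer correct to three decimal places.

Needing more than 4 at-bats ⇔ fewer than 2 successes in the first 4. With X ~ Binomial(4, 0.35), P(Y > 4) = P(X ≤ 1).
  k=0: C(4,0)·0.35^0·0.65^4 = 0.17851
  k=1: C(4,1)·0.35^1·0.65^3 = 0.38448
P(X ≤ 1) = 0.56298

0.563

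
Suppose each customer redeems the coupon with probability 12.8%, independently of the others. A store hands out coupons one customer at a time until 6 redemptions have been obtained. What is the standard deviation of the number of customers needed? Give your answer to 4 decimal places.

Y = total customers until the sixth success; negative binomial with r=6, p=0.128.
SD(Y) = √[r(1−p)/p²] = √(319.335938) = 17.869973

17.8700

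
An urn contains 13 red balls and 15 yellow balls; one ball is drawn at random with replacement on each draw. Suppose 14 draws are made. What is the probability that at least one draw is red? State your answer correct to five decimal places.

0.99984

P(at least one) = 1 − P(none) = 1 − (1 − 0.464286)^14
= 1 − 0.0001603 = 0.9998397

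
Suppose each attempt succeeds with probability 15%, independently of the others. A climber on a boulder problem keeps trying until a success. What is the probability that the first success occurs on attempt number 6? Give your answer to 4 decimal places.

0.0666

Geometric (trials to first success), p = 0.15.
P(Y = 6) = (1−p)^5 · p = 0.44371 · 0.15 = 0.066556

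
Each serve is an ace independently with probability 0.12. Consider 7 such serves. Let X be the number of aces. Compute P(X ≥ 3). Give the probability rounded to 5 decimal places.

0.04164

X ~ Binomial(7, 0.12); P(X ≥ 3) = Σ C(7,k) p^k (1−p)^(7−k) over k:
  k=3: C(7,3)·0.12^3·0.88^4 = 0.0362696
  k=4: C(7,4)·0.12^4·0.88^3 = 0.0049459
  k=5: C(7,5)·0.12^5·0.88^2 = 0.0004047
  k=6: C(7,6)·0.12^6·0.88^1 = 0.0000184
  k=7: C(7,7)·0.12^7·0.88^0 = 0.0000004
Total = 0.0416388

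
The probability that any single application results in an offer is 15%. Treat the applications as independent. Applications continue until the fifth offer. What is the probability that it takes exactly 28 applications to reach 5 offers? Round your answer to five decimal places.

0.03172

Y = trial on which the fifth success occurs; negative binomial, r=5, p=0.15.
P(Y=28) = C(27,4) · p^5 · (1−p)^23
= 17550 · 7.5937e-05 · 0.023803 = 0.0317226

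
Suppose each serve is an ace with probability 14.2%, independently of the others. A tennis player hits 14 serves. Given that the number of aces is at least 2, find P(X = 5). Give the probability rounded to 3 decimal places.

0.048

X ~ Binomial(14, 0.142). Want P(X=5 | X≥2) = P(X=5) / P(X≥2).
P(X=5) = C(14,5)·0.142^5·0.858^9 = 0.02913
P(X≥2) = 1 − 0.11717 − 0.27149 = 0.61134
Ratio = 0.02913 / 0.61134 = 0.04764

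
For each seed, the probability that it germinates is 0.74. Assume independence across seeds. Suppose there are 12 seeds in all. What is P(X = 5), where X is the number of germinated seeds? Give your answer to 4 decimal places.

X ~ Binomial(n=12, p=0.74).
P(X=5) = C(12,5) · p^5 · (1−p)^7
= 792 · 0.2219 · 8.0318e-05 = 0.014116

0.0141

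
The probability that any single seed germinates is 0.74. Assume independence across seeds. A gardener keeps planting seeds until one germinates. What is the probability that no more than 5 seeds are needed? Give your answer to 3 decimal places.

Y = number of seeds to the first success; geometric, p = 0.74.
P(Y ≤ 5) = 1 − (1−p)^5 = 1 − 0.00119 = 0.99881

0.999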